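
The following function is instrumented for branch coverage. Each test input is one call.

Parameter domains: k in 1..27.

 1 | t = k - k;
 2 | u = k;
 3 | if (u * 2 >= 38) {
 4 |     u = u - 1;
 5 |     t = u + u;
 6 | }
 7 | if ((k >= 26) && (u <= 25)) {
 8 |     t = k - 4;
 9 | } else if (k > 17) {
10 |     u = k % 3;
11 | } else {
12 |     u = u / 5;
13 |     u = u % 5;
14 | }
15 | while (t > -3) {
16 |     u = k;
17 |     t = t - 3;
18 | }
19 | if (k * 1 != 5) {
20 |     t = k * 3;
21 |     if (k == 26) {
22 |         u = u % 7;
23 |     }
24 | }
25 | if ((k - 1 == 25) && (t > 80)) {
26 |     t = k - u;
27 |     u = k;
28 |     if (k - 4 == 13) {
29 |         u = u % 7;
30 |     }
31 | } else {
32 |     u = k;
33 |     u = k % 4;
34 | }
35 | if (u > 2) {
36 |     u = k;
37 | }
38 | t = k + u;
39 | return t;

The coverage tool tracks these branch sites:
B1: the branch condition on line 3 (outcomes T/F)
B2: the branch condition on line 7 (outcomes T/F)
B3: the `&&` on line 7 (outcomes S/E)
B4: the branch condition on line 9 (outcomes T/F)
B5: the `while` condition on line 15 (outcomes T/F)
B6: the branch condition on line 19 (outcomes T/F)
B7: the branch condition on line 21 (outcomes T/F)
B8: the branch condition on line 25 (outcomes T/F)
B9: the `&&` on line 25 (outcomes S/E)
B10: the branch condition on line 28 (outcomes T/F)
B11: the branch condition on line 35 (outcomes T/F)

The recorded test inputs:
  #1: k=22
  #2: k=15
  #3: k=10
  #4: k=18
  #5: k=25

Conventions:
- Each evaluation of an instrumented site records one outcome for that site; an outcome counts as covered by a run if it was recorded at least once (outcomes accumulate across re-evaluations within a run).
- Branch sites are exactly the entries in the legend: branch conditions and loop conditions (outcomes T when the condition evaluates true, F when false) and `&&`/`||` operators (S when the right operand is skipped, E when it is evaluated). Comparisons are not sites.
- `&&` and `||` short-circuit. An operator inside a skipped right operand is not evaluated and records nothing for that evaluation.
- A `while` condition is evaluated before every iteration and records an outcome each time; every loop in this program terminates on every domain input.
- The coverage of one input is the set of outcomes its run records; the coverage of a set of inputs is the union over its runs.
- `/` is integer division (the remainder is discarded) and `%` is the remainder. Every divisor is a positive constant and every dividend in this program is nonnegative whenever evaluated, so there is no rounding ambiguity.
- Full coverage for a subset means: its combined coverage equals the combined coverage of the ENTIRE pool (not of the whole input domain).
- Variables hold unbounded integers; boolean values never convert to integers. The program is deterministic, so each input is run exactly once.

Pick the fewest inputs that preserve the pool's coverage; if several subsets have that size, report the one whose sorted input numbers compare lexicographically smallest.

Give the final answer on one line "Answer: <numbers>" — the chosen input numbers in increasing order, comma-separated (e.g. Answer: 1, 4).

input #1 (k=22): covers B1=T, B2=F, B3=S, B4=T, B5=T, B5=F, B6=T, B7=F, B8=F, B9=S, B11=F
input #2 (k=15): covers B1=F, B2=F, B3=S, B4=F, B5=T, B5=F, B6=T, B7=F, B8=F, B9=S, B11=T
input #3 (k=10): covers B1=F, B2=F, B3=S, B4=F, B5=T, B5=F, B6=T, B7=F, B8=F, B9=S, B11=F
input #4 (k=18): covers B1=F, B2=F, B3=S, B4=T, B5=T, B5=F, B6=T, B7=F, B8=F, B9=S, B11=F
input #5 (k=25): covers B1=T, B2=F, B3=S, B4=T, B5=T, B5=F, B6=T, B7=F, B8=F, B9=S, B11=F
union over all inputs: B1=T, B1=F, B2=F, B3=S, B4=T, B4=F, B5=T, B5=F, B6=T, B7=F, B8=F, B9=S, B11=T, B11=F (14 outcomes)
no size-1 subset reaches all 14 outcomes (best union: 11/14)
at size 2, {1, 2} reaches all 14 outcomes; every lexicographically earlier size-2 subset fails

Answer: 1, 2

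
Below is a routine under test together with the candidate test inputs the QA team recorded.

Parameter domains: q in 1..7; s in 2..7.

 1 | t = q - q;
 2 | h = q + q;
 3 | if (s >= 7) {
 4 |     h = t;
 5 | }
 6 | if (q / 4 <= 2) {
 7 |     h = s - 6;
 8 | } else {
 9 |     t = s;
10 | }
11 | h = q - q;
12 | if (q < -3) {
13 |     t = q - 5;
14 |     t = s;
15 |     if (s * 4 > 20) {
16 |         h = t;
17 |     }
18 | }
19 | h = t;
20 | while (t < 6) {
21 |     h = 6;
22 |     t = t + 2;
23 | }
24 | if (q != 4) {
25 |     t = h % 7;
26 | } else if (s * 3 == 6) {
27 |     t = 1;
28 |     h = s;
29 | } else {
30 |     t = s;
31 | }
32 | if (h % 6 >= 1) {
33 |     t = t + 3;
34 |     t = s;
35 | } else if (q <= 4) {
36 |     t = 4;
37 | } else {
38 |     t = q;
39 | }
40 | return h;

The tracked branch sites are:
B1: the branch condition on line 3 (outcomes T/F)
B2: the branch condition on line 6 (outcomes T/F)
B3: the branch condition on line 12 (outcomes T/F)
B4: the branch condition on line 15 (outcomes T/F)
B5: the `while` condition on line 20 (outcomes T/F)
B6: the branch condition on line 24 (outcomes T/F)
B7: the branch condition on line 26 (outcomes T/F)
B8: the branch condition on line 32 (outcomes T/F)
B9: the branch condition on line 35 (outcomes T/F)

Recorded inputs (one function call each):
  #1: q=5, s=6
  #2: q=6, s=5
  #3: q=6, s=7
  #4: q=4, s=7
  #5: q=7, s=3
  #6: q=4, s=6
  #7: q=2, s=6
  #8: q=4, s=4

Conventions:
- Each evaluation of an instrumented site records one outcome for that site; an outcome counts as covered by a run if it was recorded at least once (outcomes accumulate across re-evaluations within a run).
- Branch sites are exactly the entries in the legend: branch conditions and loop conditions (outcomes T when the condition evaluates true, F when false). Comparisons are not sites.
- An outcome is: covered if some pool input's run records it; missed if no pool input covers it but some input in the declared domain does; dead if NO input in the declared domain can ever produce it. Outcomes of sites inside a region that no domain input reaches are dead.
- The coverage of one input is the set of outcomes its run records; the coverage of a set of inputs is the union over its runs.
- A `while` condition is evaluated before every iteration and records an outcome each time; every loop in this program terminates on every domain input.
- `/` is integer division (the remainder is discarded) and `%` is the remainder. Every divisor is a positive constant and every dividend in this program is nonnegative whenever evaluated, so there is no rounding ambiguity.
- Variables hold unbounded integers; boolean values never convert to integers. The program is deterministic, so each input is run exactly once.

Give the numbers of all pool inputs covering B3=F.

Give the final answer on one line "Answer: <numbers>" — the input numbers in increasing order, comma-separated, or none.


input #1 (q=5, s=6): records B3=F
input #2 (q=6, s=5): records B3=F
input #3 (q=6, s=7): records B3=F
input #4 (q=4, s=7): records B3=F
input #5 (q=7, s=3): records B3=F
input #6 (q=4, s=6): records B3=F
input #7 (q=2, s=6): records B3=F
input #8 (q=4, s=4): records B3=F
Answer: 1, 2, 3, 4, 5, 6, 7, 8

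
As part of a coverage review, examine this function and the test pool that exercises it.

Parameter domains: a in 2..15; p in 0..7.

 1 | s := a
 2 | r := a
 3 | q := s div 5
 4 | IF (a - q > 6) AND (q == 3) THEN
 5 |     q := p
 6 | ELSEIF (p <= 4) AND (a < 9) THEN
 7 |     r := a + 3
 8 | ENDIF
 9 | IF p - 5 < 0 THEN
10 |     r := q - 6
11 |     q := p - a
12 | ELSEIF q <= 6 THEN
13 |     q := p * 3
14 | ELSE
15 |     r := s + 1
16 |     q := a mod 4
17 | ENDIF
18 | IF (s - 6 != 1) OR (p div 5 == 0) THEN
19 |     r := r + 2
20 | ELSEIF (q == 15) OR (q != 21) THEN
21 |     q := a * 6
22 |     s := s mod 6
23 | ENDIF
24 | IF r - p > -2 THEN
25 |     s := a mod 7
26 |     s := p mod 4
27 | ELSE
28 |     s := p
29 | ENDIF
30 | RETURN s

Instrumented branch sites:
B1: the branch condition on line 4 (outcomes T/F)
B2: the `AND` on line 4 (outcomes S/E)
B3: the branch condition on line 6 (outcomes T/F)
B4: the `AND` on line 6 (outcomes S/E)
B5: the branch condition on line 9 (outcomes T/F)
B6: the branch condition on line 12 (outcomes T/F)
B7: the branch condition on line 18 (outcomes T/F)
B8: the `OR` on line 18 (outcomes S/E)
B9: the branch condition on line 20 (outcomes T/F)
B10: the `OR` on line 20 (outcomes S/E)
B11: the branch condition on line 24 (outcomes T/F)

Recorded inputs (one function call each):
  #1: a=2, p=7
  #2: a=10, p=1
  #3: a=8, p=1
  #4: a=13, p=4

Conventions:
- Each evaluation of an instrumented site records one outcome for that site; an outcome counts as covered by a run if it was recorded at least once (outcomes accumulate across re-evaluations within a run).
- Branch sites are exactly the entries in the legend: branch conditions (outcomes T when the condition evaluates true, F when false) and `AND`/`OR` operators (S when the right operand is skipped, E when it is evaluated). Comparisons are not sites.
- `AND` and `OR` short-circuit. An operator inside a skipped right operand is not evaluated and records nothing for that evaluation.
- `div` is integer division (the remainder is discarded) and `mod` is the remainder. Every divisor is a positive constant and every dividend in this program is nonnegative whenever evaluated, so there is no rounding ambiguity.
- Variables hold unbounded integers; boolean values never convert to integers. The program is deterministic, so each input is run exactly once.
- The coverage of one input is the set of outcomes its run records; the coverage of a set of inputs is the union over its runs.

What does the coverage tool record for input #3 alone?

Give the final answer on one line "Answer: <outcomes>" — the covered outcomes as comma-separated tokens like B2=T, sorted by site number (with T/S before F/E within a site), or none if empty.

Tracing the run of input #3 (a=8, p=1):
  B2->E, B1->F, B4->E, B3->T, B5->T, B8->S, B7->T, B11->F
distinct outcomes covered: B1=F, B2=E, B3=T, B4=E, B5=T, B7=T, B8=S, B11=F

Answer: B1=F, B2=E, B3=T, B4=E, B5=T, B7=T, B8=S, B11=F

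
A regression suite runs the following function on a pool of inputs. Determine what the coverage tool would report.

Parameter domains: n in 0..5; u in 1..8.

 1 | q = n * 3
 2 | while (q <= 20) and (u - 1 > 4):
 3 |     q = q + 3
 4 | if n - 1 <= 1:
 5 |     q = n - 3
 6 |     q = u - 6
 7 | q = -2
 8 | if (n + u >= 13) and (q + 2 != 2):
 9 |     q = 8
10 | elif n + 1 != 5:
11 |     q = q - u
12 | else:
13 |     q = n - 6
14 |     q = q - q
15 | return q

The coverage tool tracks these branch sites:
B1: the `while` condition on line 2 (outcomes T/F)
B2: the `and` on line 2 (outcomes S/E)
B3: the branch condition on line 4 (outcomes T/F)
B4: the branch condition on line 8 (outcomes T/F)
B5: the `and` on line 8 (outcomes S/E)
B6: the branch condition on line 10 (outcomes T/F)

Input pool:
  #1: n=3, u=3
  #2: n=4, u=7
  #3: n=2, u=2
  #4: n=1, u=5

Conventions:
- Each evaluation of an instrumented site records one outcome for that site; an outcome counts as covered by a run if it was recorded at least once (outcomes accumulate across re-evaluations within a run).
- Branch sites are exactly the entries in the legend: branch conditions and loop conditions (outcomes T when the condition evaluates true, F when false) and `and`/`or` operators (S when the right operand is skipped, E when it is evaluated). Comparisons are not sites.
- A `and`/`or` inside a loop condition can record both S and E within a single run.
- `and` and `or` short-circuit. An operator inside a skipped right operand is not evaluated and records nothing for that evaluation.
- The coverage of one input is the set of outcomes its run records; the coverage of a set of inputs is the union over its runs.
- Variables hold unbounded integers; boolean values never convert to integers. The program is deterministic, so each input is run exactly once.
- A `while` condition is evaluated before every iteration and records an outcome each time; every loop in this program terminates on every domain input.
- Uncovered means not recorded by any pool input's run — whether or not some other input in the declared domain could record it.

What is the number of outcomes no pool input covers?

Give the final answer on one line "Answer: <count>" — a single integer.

input #1, n=3, u=3: outcomes B1=F, B2=E, B3=F, B4=F, B5=S, B6=T
input #2, n=4, u=7: outcomes B1=T, B1=F, B2=S, B2=E, B3=F, B4=F, B5=S, B6=F
input #3, n=2, u=2: outcomes B1=F, B2=E, B3=T, B4=F, B5=S, B6=T
input #4, n=1, u=5: outcomes B1=F, B2=E, B3=T, B4=F, B5=S, B6=T
union over the pool: B1=T, B1=F, B2=S, B2=E, B3=T, B3=F, B4=F, B5=S, B6=T, B6=F
uncovered (2 of 12): B4=T, B5=E

Answer: 2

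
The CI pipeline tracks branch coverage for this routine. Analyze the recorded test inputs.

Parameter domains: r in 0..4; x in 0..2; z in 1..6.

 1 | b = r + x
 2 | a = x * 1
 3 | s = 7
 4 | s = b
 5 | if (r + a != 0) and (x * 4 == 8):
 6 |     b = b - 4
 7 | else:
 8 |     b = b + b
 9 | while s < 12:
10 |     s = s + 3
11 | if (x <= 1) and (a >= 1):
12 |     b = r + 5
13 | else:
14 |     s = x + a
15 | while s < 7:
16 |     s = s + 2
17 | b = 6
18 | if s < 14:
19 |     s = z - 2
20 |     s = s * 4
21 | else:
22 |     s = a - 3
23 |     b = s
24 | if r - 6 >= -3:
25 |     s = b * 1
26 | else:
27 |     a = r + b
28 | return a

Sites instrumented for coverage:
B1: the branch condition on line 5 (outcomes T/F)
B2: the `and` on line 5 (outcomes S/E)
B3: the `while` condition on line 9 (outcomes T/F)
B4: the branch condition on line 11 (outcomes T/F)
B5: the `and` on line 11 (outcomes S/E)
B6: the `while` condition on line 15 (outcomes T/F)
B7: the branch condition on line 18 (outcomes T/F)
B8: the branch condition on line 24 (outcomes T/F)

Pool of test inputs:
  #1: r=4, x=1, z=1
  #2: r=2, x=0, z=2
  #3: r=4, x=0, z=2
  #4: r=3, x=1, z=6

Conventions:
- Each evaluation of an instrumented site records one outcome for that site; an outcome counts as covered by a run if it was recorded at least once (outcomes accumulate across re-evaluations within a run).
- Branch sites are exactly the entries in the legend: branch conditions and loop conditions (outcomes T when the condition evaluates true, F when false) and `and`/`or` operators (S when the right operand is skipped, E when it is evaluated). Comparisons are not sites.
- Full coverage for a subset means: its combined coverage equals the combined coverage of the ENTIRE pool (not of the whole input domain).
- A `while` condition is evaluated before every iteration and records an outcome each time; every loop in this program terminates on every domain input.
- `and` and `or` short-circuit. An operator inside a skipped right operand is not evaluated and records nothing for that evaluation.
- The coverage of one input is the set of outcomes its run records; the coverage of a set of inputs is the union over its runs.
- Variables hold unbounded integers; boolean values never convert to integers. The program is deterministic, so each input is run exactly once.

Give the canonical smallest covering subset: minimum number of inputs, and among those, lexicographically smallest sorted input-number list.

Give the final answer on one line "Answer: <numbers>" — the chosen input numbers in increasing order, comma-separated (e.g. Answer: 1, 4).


test 1 (r=4, x=1, z=1) fires B2->E, B1->F, B3->T, B3->T, B3->T, B3->F, B5->E, B4->T, B6->F, B7->F, B8->T; hits B1=F, B2=E, B3=T, B3=F, B4=T, B5=E, B6=F, B7=F, B8=T
test 2 (r=2, x=0, z=2) fires B2->E, B1->F, B3->T, B3->T, B3->T, B3->T, B3->F, B5->E, B4->F, B6->T, B6->T, B6->T, B6->T, B6->F, ...; hits B1=F, B2=E, B3=T, B3=F, B4=F, B5=E, B6=T, B6=F, B7=T, B8=F
test 3 (r=4, x=0, z=2) fires B2->E, B1->F, B3->T, B3->T, B3->T, B3->F, B5->E, B4->F, B6->T, B6->T, B6->T, B6->T, B6->F, B7->T, ...; hits B1=F, B2=E, B3=T, B3=F, B4=F, B5=E, B6=T, B6=F, B7=T, B8=T
test 4 (r=3, x=1, z=6) fires B2->E, B1->F, B3->T, B3->T, B3->T, B3->F, B5->E, B4->T, B6->F, B7->T, B8->T; hits B1=F, B2=E, B3=T, B3=F, B4=T, B5=E, B6=F, B7=T, B8=T
the full pool covers 13 outcomes: B1=F, B2=E, B3=T, B3=F, B4=T, B4=F, B5=E, B6=T, B6=F, B7=T, B7=F, B8=T, B8=F
size 1 is not enough: best union over all size-1 subsets is 10/13
size 2: inputs {1, 2} cover all 13 outcomes, and no lexicographically smaller subset of this size does
Answer: 1, 2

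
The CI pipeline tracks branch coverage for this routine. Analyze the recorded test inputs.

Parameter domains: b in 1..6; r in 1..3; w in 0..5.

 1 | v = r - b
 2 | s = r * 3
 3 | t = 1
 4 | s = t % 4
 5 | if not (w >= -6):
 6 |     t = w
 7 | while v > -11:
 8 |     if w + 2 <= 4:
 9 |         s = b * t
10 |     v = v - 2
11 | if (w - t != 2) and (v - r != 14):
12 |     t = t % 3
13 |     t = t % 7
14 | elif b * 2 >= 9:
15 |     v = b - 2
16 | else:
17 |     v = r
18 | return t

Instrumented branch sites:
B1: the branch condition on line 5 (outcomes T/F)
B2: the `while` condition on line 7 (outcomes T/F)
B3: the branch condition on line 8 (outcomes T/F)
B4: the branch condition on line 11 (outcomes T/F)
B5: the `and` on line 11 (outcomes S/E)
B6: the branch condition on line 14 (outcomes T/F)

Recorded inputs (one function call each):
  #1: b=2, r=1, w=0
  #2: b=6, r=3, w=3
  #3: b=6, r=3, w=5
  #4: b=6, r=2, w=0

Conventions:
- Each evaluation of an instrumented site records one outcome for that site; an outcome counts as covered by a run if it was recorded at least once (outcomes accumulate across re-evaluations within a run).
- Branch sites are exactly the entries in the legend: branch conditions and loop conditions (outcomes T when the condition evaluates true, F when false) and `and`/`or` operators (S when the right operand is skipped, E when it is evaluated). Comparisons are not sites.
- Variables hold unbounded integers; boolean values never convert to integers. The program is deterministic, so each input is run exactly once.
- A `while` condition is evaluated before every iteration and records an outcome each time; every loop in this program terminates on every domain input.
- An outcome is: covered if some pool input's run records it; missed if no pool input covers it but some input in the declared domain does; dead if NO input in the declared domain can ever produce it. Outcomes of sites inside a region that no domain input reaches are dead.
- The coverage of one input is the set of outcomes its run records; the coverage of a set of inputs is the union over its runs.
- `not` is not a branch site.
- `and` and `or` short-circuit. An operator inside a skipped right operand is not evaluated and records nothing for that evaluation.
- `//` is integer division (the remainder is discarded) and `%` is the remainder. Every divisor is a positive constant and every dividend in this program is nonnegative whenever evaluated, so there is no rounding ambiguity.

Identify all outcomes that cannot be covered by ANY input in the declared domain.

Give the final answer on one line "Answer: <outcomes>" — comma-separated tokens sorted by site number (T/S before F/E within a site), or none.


sweeping the full domain (108 inputs) for each outcome:
  B1=T: unreachable across the whole domain -> dead
  reachable outcomes have witnesses, e.g. B1=F (e.g. b=1, r=1, w=0), B2=T (e.g. b=1, r=1, w=0), B2=F (e.g. b=1, r=1, w=0), B3=T (e.g. b=1, r=1, w=0)
Answer: B1=T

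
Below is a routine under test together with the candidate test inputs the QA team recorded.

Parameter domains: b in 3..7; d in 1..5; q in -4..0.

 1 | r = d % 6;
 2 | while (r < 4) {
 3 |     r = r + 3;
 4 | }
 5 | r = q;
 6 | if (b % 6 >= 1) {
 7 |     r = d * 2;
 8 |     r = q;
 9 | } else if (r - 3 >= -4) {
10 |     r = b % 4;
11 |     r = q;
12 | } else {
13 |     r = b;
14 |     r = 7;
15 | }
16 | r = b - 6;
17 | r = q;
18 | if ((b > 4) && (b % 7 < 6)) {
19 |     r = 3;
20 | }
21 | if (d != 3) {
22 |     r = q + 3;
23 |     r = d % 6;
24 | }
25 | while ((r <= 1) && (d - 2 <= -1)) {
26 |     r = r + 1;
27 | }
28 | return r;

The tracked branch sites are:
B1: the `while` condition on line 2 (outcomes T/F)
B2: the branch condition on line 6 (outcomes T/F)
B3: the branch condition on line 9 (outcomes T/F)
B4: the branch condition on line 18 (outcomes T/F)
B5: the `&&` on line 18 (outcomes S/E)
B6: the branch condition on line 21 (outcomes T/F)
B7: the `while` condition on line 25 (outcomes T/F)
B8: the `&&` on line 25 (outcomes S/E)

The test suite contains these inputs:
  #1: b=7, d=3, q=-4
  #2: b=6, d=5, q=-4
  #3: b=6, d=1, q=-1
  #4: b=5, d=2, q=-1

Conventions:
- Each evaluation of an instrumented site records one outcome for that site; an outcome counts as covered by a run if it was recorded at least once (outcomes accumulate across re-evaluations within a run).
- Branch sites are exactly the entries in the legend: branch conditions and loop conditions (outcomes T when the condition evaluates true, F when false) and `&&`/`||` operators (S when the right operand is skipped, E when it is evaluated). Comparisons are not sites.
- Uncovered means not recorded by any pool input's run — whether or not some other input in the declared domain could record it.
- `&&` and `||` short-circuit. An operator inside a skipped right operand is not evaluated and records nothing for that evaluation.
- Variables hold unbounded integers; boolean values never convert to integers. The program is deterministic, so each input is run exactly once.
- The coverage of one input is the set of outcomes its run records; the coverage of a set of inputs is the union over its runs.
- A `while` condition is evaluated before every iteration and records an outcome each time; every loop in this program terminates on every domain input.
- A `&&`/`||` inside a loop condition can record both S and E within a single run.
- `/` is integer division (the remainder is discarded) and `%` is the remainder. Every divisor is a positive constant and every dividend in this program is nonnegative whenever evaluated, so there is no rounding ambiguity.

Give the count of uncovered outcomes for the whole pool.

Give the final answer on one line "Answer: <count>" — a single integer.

run #1 (b=7, d=3, q=-4) records B1=T, B1=F, B2=T, B4=T, B5=E, B6=F, B7=F, B8=S
run #2 (b=6, d=5, q=-4) records B1=F, B2=F, B3=F, B4=F, B5=E, B6=T, B7=F, B8=S
run #3 (b=6, d=1, q=-1) records B1=T, B1=F, B2=F, B3=T, B4=F, B5=E, B6=T, B7=T, B7=F, B8=S, B8=E
run #4 (b=5, d=2, q=-1) records B1=T, B1=F, B2=T, B4=T, B5=E, B6=T, B7=F, B8=S
union over the pool: B1=T, B1=F, B2=T, B2=F, B3=T, B3=F, B4=T, B4=F, B5=E, B6=T, B6=F, B7=T, B7=F, B8=S, B8=E
uncovered (1 of 16): B5=S

Answer: 1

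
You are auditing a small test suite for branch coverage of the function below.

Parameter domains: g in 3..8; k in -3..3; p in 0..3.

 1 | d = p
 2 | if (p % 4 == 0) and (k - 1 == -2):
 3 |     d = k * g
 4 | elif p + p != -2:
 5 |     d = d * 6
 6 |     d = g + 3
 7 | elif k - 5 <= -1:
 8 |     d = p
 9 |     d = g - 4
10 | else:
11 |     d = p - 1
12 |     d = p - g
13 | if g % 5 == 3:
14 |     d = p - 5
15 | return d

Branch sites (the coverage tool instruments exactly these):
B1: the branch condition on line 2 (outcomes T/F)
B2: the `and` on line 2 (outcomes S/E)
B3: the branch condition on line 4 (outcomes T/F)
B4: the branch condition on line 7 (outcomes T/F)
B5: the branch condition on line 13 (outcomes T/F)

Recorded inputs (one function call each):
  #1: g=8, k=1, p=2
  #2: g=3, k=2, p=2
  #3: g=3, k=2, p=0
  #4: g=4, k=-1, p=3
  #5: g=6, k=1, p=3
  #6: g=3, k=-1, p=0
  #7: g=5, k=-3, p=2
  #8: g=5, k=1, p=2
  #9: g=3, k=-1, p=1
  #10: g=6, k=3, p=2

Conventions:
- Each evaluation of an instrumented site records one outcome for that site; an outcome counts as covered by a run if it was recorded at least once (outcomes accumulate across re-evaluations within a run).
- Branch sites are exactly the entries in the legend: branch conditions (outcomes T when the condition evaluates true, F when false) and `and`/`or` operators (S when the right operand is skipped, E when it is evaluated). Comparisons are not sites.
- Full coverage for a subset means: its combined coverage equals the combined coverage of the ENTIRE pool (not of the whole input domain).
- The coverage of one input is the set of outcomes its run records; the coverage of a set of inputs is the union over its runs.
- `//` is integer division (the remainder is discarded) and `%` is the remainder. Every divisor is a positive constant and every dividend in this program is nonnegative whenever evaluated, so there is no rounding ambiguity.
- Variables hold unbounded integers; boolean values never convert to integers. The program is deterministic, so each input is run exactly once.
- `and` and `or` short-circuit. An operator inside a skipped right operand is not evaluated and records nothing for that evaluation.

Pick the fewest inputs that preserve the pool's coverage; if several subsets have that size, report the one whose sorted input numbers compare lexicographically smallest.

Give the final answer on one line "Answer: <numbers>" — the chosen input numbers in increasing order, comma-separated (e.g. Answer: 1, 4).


input #1 (g=8, k=1, p=2): events B2->S, B1->F, B3->T, B5->T; covers B1=F, B2=S, B3=T, B5=T
input #2 (g=3, k=2, p=2): events B2->S, B1->F, B3->T, B5->T; covers B1=F, B2=S, B3=T, B5=T
input #3 (g=3, k=2, p=0): events B2->E, B1->F, B3->T, B5->T; covers B1=F, B2=E, B3=T, B5=T
input #4 (g=4, k=-1, p=3): events B2->S, B1->F, B3->T, B5->F; covers B1=F, B2=S, B3=T, B5=F
input #5 (g=6, k=1, p=3): events B2->S, B1->F, B3->T, B5->F; covers B1=F, B2=S, B3=T, B5=F
input #6 (g=3, k=-1, p=0): events B2->E, B1->T, B5->T; covers B1=T, B2=E, B5=T
input #7 (g=5, k=-3, p=2): events B2->S, B1->F, B3->T, B5->F; covers B1=F, B2=S, B3=T, B5=F
input #8 (g=5, k=1, p=2): events B2->S, B1->F, B3->T, B5->F; covers B1=F, B2=S, B3=T, B5=F
input #9 (g=3, k=-1, p=1): events B2->S, B1->F, B3->T, B5->T; covers B1=F, B2=S, B3=T, B5=T
input #10 (g=6, k=3, p=2): events B2->S, B1->F, B3->T, B5->F; covers B1=F, B2=S, B3=T, B5=F
union over all inputs: B1=T, B1=F, B2=S, B2=E, B3=T, B5=T, B5=F (7 outcomes)
no size-1 subset reaches all 7 outcomes (best union: 4/7)
size 2: inputs {4, 6} cover all 7 outcomes, and no lexicographically smaller subset of this size does
Answer: 4, 6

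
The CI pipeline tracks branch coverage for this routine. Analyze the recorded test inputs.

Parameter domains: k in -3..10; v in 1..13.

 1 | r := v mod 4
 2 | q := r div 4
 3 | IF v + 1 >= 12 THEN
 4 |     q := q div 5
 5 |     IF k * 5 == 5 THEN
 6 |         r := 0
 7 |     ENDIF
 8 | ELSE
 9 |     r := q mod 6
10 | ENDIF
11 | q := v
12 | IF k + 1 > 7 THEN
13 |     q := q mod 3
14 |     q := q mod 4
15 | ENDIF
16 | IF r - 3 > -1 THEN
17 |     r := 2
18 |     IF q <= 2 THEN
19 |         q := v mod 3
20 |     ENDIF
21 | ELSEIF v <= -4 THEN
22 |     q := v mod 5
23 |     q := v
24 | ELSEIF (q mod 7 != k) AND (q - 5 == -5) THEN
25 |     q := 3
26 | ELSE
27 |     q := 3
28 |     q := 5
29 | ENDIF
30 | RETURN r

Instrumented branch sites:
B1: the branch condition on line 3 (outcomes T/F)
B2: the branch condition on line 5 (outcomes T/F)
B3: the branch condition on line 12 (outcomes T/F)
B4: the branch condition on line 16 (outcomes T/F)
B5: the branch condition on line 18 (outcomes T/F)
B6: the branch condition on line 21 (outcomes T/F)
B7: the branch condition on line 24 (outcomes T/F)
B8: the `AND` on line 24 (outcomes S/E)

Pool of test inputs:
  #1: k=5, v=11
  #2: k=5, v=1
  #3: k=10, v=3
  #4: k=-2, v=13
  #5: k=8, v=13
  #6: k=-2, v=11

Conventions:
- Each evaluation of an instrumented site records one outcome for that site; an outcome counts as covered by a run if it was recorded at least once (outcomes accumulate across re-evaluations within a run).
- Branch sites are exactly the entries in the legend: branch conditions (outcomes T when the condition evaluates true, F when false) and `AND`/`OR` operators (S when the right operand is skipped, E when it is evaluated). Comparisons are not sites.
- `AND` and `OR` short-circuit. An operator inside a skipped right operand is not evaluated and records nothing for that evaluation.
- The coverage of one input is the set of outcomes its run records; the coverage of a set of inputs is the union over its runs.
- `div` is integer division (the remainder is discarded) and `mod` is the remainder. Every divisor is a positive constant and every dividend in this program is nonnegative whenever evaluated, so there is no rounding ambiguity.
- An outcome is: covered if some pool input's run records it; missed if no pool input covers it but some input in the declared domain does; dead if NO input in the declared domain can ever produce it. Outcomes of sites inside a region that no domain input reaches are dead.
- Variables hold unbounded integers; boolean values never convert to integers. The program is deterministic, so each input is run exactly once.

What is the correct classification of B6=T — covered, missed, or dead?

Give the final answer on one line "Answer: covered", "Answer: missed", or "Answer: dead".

no pool input records B6=T
checking all 182 inputs in the declared domain: B6=T is never recorded -> dead

Answer: dead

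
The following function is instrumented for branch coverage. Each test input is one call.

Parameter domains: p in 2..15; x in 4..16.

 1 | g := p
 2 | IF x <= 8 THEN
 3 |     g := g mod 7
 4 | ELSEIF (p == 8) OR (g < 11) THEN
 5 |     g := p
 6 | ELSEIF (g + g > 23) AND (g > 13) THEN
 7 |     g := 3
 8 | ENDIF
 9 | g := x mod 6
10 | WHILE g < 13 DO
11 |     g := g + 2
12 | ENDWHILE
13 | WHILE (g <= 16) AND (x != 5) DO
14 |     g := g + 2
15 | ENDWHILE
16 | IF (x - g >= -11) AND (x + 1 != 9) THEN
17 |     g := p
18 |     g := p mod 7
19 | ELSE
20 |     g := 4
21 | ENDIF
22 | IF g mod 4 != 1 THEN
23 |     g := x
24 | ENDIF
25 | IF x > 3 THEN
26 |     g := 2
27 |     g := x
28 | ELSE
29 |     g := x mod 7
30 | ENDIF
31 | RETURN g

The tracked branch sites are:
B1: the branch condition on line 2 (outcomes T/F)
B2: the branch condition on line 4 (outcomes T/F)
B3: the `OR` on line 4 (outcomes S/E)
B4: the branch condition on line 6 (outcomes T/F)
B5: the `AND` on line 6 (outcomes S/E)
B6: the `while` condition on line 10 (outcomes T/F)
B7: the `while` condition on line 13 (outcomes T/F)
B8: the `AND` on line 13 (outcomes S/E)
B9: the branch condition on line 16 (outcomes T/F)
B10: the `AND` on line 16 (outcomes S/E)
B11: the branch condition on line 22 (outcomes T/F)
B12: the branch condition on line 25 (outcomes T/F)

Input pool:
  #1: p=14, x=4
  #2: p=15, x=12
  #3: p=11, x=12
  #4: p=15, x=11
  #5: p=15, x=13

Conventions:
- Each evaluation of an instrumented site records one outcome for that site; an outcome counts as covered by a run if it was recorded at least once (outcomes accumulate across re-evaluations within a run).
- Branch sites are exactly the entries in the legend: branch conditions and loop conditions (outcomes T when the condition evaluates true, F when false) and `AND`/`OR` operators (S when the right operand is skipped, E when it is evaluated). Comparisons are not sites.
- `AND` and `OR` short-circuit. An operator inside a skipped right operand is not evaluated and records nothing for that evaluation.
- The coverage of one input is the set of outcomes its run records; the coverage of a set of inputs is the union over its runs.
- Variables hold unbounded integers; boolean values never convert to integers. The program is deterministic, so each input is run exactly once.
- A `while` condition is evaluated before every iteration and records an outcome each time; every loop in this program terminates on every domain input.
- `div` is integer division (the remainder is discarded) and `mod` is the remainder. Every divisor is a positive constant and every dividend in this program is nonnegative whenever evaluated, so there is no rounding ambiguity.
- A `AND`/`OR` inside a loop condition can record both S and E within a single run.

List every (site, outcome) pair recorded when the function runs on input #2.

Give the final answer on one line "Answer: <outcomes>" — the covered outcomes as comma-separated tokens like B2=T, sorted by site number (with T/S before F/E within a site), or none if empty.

Running input #2 (p=15, x=12), event by event:
  B1->F, B3->E, B2->F, B5->E, B4->T, B6->T, B6->T, B6->T, B6->T, B6->T
  B6->T, B6->T, B6->F, B8->E, B7->T, B8->E, B7->T, B8->S, B7->F, B10->E
  B9->T, B11->F, B12->T
deduplicating events, the covered set is: B1=F, B2=F, B3=E, B4=T, B5=E, B6=T, B6=F, B7=T, B7=F, B8=S, B8=E, B9=T, B10=E, B11=F, B12=T

Answer: B1=F, B2=F, B3=E, B4=T, B5=E, B6=T, B6=F, B7=T, B7=F, B8=S, B8=E, B9=T, B10=E, B11=F, B12=T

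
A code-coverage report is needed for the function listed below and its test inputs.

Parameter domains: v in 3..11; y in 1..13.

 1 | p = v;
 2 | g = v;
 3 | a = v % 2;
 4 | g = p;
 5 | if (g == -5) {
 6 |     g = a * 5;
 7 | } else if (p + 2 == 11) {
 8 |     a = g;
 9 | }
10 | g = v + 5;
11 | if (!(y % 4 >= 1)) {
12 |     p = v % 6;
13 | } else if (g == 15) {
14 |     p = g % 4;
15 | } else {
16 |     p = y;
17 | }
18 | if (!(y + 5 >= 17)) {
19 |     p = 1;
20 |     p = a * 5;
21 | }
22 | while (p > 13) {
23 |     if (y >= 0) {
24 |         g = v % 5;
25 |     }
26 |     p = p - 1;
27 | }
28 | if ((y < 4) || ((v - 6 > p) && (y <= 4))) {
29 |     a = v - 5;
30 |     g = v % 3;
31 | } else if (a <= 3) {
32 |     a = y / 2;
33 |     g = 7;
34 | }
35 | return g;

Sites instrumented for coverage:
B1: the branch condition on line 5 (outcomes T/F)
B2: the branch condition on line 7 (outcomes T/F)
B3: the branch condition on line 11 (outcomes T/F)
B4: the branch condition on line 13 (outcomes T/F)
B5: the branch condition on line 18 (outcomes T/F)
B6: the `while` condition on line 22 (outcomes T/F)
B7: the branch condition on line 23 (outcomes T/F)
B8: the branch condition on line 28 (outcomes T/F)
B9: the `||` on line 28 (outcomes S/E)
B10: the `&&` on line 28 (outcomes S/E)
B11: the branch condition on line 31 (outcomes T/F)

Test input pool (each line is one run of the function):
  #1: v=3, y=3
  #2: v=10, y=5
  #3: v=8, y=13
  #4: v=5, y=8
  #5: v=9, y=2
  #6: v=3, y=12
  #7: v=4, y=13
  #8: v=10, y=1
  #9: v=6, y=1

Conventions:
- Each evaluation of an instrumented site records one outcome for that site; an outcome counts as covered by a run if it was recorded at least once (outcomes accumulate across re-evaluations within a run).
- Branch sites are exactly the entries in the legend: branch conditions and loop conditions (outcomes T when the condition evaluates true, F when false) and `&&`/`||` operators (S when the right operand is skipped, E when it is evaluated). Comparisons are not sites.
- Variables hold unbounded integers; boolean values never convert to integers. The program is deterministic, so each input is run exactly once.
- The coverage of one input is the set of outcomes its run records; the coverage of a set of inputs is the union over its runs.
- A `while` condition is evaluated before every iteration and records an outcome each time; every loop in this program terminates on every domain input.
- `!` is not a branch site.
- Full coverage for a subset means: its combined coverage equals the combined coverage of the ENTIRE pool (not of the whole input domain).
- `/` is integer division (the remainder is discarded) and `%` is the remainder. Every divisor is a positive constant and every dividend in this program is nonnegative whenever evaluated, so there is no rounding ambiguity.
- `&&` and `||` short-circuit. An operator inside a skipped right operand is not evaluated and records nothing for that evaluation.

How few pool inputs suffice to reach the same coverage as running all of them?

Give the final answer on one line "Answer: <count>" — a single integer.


input #1 (v=3, y=3): covers B1=F, B2=F, B3=F, B4=F, B5=T, B6=F, B8=T, B9=S
input #2 (v=10, y=5): covers B1=F, B2=F, B3=F, B4=T, B5=T, B6=F, B8=F, B9=E, B10=E, B11=T
input #3 (v=8, y=13): covers B1=F, B2=F, B3=F, B4=F, B5=F, B6=F, B8=F, B9=E, B10=S, B11=T
input #4 (v=5, y=8): covers B1=F, B2=F, B3=T, B5=T, B6=F, B8=F, B9=E, B10=S, B11=T
input #5 (v=9, y=2): covers B1=F, B2=T, B3=F, B4=F, B5=T, B6=T, B6=F, B7=T, B8=T, B9=S
input #6 (v=3, y=12): covers B1=F, B2=F, B3=T, B5=F, B6=F, B8=F, B9=E, B10=S, B11=T
input #7 (v=4, y=13): covers B1=F, B2=F, B3=F, B4=F, B5=F, B6=F, B8=F, B9=E, B10=S, B11=T
input #8 (v=10, y=1): covers B1=F, B2=F, B3=F, B4=T, B5=T, B6=F, B8=T, B9=S
input #9 (v=6, y=1): covers B1=F, B2=F, B3=F, B4=F, B5=T, B6=F, B8=T, B9=S
union over all inputs: B1=F, B2=T, B2=F, B3=T, B3=F, B4=T, B4=F, B5=T, B5=F, B6=T, B6=F, B7=T, B8=T, B8=F, B9=S, B9=E, B10=S, B10=E, B11=T (19 outcomes)
size 1 is not enough: best union over all size-1 subsets is 10/19
size 2 is not enough: best union over all size-2 subsets is 17/19
at size 3, {2, 5, 6} reaches all 19 outcomes; every lexicographically earlier size-3 subset fails
Answer: 3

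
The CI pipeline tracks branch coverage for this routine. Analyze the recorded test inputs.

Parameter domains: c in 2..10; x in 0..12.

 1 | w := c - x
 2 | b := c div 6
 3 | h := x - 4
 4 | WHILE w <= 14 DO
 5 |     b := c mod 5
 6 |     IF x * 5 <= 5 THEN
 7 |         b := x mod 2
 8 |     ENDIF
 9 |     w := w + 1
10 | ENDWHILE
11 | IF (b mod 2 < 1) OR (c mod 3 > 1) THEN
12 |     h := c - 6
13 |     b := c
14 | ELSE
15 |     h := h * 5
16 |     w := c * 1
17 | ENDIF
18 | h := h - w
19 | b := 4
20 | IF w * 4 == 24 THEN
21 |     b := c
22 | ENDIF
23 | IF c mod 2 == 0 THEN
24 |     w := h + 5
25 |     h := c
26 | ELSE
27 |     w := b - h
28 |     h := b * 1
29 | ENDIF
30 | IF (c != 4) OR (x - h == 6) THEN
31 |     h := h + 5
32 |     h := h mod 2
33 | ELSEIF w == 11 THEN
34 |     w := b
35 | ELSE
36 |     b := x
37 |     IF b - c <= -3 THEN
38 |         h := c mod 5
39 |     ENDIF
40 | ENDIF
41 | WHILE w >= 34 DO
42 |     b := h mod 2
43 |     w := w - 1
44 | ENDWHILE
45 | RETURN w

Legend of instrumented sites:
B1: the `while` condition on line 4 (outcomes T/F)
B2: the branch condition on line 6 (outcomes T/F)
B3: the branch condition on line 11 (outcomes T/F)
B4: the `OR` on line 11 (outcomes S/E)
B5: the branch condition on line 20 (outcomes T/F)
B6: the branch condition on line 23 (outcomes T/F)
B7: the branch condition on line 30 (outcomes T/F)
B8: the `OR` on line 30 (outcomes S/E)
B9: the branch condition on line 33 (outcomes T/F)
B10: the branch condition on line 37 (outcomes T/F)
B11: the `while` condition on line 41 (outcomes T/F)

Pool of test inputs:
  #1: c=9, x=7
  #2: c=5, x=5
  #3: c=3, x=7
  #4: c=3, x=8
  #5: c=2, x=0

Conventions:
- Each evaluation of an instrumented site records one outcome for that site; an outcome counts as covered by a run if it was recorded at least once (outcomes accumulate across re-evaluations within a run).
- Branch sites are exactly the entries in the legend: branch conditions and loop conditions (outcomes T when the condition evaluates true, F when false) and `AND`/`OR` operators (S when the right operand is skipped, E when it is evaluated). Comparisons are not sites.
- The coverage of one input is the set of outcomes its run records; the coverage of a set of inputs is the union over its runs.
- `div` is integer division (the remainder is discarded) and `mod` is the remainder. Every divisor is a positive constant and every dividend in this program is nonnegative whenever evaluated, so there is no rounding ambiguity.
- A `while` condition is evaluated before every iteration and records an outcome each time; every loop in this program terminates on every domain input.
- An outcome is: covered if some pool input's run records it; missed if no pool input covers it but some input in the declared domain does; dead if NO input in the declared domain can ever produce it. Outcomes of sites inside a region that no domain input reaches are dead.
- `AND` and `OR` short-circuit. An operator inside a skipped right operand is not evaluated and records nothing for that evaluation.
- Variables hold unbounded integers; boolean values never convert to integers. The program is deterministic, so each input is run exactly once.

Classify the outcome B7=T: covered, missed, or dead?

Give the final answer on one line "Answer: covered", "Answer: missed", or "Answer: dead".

B7=T is recorded by pool input(s) 1, 2, 3, 4, 5 -> covered

Answer: covered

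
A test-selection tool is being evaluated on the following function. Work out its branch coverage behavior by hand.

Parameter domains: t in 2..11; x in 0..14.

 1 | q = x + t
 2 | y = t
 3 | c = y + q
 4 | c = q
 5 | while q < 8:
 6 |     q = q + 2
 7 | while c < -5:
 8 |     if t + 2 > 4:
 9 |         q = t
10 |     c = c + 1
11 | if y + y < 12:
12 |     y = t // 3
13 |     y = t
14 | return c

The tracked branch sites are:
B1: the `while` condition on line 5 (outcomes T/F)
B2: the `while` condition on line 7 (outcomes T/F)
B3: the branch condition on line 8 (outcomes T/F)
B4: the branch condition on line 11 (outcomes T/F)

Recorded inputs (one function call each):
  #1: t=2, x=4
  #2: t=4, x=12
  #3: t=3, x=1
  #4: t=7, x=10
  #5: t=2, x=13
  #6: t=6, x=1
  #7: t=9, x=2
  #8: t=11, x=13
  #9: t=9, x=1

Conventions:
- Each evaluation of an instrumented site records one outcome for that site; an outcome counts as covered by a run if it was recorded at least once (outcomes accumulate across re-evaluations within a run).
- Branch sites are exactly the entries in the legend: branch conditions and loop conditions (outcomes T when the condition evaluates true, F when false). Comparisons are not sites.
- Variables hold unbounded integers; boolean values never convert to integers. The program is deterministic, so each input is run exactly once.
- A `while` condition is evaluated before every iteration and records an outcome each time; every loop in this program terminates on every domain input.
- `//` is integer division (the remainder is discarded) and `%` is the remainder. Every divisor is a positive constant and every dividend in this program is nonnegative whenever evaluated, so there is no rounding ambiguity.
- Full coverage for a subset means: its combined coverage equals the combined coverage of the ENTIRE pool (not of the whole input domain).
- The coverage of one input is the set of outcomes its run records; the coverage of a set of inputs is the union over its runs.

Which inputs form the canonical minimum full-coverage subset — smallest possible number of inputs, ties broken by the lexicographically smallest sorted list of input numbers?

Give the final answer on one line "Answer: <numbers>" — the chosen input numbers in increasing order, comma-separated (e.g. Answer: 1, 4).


input #1 (t=2, x=4): events B1->T, B1->F, B2->F, B4->T; covers B1=T, B1=F, B2=F, B4=T
input #2 (t=4, x=12): events B1->F, B2->F, B4->T; covers B1=F, B2=F, B4=T
input #3 (t=3, x=1): events B1->T, B1->T, B1->F, B2->F, B4->T; covers B1=T, B1=F, B2=F, B4=T
input #4 (t=7, x=10): events B1->F, B2->F, B4->F; covers B1=F, B2=F, B4=F
input #5 (t=2, x=13): events B1->F, B2->F, B4->T; covers B1=F, B2=F, B4=T
input #6 (t=6, x=1): events B1->T, B1->F, B2->F, B4->F; covers B1=T, B1=F, B2=F, B4=F
input #7 (t=9, x=2): events B1->F, B2->F, B4->F; covers B1=F, B2=F, B4=F
input #8 (t=11, x=13): events B1->F, B2->F, B4->F; covers B1=F, B2=F, B4=F
input #9 (t=9, x=1): events B1->F, B2->F, B4->F; covers B1=F, B2=F, B4=F
union over all inputs: B1=T, B1=F, B2=F, B4=T, B4=F (5 outcomes)
every size-1 subset falls short of the 5 outcomes (best: 4/5)
at size 2, {1, 4} reaches all 5 outcomes; every lexicographically earlier size-2 subset fails
Answer: 1, 4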